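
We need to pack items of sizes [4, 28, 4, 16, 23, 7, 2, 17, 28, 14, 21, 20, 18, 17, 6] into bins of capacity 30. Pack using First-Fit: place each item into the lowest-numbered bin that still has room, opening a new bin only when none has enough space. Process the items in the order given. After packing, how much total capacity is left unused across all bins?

Put 4 in bin 1; 26 remain.
Put 28 in bin 2; 2 remain.
Put 4 in bin 1; 22 remain.
Put 16 in bin 1; 6 remain.
Put 23 in bin 3; 7 remain.
Put 7 in bin 3; 0 remain.
Put 2 in bin 1; 4 remain.
Put 17 in bin 4; 13 remain.
Put 28 in bin 5; 2 remain.
Put 14 in bin 6; 16 remain.
Put 21 in bin 7; 9 remain.
Put 20 in bin 8; 10 remain.
Put 18 in bin 9; 12 remain.
Put 17 in bin 10; 13 remain.
Put 6 in bin 4; 7 remain.
10 bins × 30 = 300; used 225; unused 75.

75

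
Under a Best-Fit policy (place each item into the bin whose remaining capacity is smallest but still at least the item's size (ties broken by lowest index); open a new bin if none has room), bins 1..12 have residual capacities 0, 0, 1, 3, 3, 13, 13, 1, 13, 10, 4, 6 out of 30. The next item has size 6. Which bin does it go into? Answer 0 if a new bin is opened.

12

Bins with room: bin 6 (13), bin 7 (13), bin 9 (13), bin 10 (10), bin 12 (6).
Tightest fit is bin 12 with 6 free.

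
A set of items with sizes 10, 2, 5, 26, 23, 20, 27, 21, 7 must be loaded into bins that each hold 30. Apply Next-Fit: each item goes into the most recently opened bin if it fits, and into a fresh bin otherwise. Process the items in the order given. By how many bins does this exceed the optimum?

1

Next-Fit: [10,2,5] [26] [23] [20] [27] [21,7] → 6 bins.
Total size 141; any packing needs at least ⌈141/30⌉ = 5 bins.
An optimal packing achieves that bound: [27,2] [26] [23,7] [21,5] [20,10] → 5 bins.
Excess: 6 − 5 = 1.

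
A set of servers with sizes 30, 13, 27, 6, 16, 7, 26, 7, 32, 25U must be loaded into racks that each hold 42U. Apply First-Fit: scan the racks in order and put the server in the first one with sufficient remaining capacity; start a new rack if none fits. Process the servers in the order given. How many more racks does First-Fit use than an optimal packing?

First-Fit: [30,6] [13,27] [16,7,7] [26] [32] [25] → 6 racks.
Total size 189U; any packing needs at least ⌈189/42⌉ = 5 racks.
An optimal packing achieves that bound: [32,7] [30,7] [27,13] [26,16] [25,6] → 5 racks.
Excess: 6 − 5 = 1.

1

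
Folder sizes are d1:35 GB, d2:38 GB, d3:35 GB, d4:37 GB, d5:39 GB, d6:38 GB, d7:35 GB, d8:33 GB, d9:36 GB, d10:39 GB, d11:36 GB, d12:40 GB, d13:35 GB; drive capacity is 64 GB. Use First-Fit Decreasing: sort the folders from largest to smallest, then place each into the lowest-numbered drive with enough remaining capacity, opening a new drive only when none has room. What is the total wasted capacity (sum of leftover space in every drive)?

Sorted descending: 40, 39, 39, 38, 38, 37, 36, 36, 35, 35, 35, 35, 33.
drive 1: place 40 GB, 24 GB left
drive 2: place 39 GB, 25 GB left
drive 3: place 39 GB, 25 GB left
drive 4: place 38 GB, 26 GB left
drive 5: place 38 GB, 26 GB left
drive 6: place 37 GB, 27 GB left
drive 7: place 36 GB, 28 GB left
drive 8: place 36 GB, 28 GB left
drive 9: place 35 GB, 29 GB left
drive 10: place 35 GB, 29 GB left
drive 11: place 35 GB, 29 GB left
drive 12: place 35 GB, 29 GB left
drive 13: place 33 GB, 31 GB left
13 drives × 64 GB = 832 GB; used 476 GB; unused 356 GB.

356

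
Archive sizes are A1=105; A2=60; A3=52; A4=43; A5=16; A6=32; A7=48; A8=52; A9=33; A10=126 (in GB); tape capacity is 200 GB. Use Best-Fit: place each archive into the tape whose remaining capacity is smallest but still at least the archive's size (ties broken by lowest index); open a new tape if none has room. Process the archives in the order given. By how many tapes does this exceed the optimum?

Best-Fit: [105,60,16] [52,43,32,48] [52,33] [126] → 4 tapes.
Total size 567 GB; any packing needs at least ⌈567/200⌉ = 3 tapes.
An optimal packing achieves that bound: [126,60] [105,52,43] [52,48,33,32,16] → 3 tapes.
Excess: 4 − 3 = 1.

1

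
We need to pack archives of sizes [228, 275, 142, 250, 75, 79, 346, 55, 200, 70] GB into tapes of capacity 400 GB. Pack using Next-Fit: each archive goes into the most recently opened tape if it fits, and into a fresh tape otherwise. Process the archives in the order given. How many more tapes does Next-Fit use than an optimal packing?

1

Next-Fit: [228] [275] [142,250] [75,79] [346] [55,200,70] → 6 tapes.
Total size 1720 GB; any packing needs at least ⌈1720/400⌉ = 5 tapes.
An optimal packing achieves that bound: [346] [275,79] [250,142] [228,75,70] [200,55] → 5 tapes.
Excess: 6 − 5 = 1.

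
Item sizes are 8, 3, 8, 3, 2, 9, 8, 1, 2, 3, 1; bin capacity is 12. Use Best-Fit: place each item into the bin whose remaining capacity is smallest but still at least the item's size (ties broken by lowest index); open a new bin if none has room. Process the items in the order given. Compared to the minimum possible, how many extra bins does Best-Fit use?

1

Best-Fit: [8,3,1] [8,3,1] [2,9] [8,2] [3] → 5 bins.
Total size 48; any packing needs at least ⌈48/12⌉ = 4 bins.
An optimal packing achieves that bound: [9,3] [8,3,1] [8,3,1] [8,2,2] → 4 bins.
Excess: 5 − 4 = 1.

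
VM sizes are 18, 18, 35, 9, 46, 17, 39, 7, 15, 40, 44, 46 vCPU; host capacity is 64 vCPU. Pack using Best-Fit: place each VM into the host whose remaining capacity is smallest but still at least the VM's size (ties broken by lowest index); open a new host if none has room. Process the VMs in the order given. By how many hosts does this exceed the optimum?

1

Best-Fit: [18,18,9,7] [35] [46,17] [39,15] [40] [44] [46] → 7 hosts.
Total size 334 vCPU; any packing needs at least ⌈334/64⌉ = 6 hosts.
An optimal packing achieves that bound: [46,18] [46,18] [44,17] [40,15,9] [39,7] [35] → 6 hosts.
Excess: 7 − 6 = 1.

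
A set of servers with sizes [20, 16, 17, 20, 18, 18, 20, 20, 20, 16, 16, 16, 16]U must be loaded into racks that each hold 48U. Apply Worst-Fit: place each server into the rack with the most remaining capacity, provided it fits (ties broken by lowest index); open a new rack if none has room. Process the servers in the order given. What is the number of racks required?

6

rack 1: place 20U, 28U left
rack 1: place 16U, 12U left
rack 2: place 17U, 31U left
rack 2: place 20U, 11U left
rack 3: place 18U, 30U left
rack 3: place 18U, 12U left
rack 4: place 20U, 28U left
rack 4: place 20U, 8U left
rack 5: place 20U, 28U left
rack 5: place 16U, 12U left
rack 6: place 16U, 32U left
rack 6: place 16U, 16U left
rack 6: place 16U, 0U left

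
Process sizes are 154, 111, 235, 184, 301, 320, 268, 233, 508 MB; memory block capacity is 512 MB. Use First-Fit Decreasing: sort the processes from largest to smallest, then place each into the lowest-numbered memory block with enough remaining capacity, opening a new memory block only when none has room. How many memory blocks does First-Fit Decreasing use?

5 memory blocks

Sorted descending: 508, 320, 301, 268, 235, 233, 184, 154, 111.
memory block 1: place 508 MB, 4 MB left
memory block 2: place 320 MB, 192 MB left
memory block 3: place 301 MB, 211 MB left
memory block 4: place 268 MB, 244 MB left
memory block 4: place 235 MB, 9 MB left
memory block 5: place 233 MB, 279 MB left
memory block 2: place 184 MB, 8 MB left
memory block 3: place 154 MB, 57 MB left
memory block 5: place 111 MB, 168 MB left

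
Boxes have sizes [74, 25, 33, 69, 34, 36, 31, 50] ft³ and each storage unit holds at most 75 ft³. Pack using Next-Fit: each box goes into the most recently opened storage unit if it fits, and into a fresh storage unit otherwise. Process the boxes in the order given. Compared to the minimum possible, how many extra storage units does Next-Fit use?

Next-Fit: [74] [25,33] [69] [34,36] [31] [50] → 6 storage units.
Total size 352 ft³; any packing needs at least ⌈352/75⌉ = 5 storage units.
An optimal packing achieves that bound: [74] [69] [50,25] [36,34] [33,31] → 5 storage units.
Excess: 6 − 5 = 1.

1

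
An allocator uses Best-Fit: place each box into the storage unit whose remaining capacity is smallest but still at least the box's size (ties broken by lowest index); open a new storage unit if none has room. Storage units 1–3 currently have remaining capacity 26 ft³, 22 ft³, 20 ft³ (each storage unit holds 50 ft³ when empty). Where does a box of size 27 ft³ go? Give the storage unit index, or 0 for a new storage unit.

0

No storage unit has ≥ 27 ft³ free, so a new storage unit is opened.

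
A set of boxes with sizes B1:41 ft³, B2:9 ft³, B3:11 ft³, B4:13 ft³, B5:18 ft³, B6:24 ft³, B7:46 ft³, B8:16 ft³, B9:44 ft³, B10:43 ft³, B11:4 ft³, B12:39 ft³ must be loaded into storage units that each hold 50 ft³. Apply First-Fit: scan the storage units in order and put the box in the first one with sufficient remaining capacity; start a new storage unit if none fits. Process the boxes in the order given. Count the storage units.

7

storage unit 1: place B1 (41 ft³), 9 ft³ left
storage unit 1: place B2 (9 ft³), 0 ft³ left
storage unit 2: place B3 (11 ft³), 39 ft³ left
storage unit 2: place B4 (13 ft³), 26 ft³ left
storage unit 2: place B5 (18 ft³), 8 ft³ left
storage unit 3: place B6 (24 ft³), 26 ft³ left
storage unit 4: place B7 (46 ft³), 4 ft³ left
storage unit 3: place B8 (16 ft³), 10 ft³ left
storage unit 5: place B9 (44 ft³), 6 ft³ left
storage unit 6: place B10 (43 ft³), 7 ft³ left
storage unit 2: place B11 (4 ft³), 4 ft³ left
storage unit 7: place B12 (39 ft³), 11 ft³ left
Final storage units: [41,9] [11,13,18,4] [24,16] [46] [44] [43] [39].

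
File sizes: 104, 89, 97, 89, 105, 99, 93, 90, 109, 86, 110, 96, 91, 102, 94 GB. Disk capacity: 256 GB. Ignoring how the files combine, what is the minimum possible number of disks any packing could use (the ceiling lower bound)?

6

Total size = 104 + 89 + 97 + 89 + 105 + 99 + 93 + 90 + 109 + 86 + 110 + 96 + 91 + 102 + 94 = 1454 GB.
⌈1454 / 256⌉ = 6.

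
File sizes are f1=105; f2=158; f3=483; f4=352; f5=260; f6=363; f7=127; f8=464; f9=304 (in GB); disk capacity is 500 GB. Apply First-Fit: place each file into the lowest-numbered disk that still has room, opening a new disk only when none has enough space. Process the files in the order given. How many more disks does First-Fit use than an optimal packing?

First-Fit: [105,158,127] [483] [352] [260] [363] [464] [304] → 7 disks.
Total size 2616 GB; any packing needs at least ⌈2616/500⌉ = 6 disks.
An optimal packing achieves that bound: [483] [464] [363,127] [352,105] [304,158] [260] → 6 disks.
Excess: 7 − 6 = 1.

1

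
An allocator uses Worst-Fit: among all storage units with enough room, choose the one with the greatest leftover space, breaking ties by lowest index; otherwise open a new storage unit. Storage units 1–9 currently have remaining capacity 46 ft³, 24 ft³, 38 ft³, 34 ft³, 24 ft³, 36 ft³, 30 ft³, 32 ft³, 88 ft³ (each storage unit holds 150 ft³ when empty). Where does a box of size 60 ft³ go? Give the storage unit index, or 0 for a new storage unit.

Storage units with room: storage unit 9 (88 ft³).
Most room is storage unit 9 with 88 ft³ free.

9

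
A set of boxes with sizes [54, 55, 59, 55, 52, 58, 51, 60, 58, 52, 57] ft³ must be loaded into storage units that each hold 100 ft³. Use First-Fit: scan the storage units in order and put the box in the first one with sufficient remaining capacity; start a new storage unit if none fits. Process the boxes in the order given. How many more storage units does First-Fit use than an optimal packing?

First-Fit: [54] [55] [59] [55] [52] [58] [51] [60] [58] [52] [57] → 11 storage units.
11 boxes exceed 50 ft³ (half the capacity), and no two of those can share a storage unit, so at least 11 storage units are needed.
So 11 is already optimal.

0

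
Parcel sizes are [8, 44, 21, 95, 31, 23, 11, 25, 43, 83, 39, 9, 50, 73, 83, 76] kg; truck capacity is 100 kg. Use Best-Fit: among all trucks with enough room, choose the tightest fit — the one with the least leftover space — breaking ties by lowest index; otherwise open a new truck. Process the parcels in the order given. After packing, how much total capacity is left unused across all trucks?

186

8 kg → truck 1 (remaining 92 kg)
44 kg → truck 1 (remaining 48 kg)
21 kg → truck 1 (remaining 27 kg)
95 kg → truck 2 (remaining 5 kg)
31 kg → truck 3 (remaining 69 kg)
23 kg → truck 1 (remaining 4 kg)
11 kg → truck 3 (remaining 58 kg)
25 kg → truck 3 (remaining 33 kg)
43 kg → truck 4 (remaining 57 kg)
83 kg → truck 5 (remaining 17 kg)
39 kg → truck 4 (remaining 18 kg)
9 kg → truck 5 (remaining 8 kg)
50 kg → truck 6 (remaining 50 kg)
73 kg → truck 7 (remaining 27 kg)
83 kg → truck 8 (remaining 17 kg)
76 kg → truck 9 (remaining 24 kg)
9 trucks × 100 kg = 900 kg; used 714 kg; unused 186 kg.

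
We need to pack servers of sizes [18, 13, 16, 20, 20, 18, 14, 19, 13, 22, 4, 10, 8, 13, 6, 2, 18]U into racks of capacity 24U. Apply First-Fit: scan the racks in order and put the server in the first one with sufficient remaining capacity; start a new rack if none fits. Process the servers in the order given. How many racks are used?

18U → rack 1 (remaining 6U)
13U → rack 2 (remaining 11U)
16U → rack 3 (remaining 8U)
20U → rack 4 (remaining 4U)
20U → rack 5 (remaining 4U)
18U → rack 6 (remaining 6U)
14U → rack 7 (remaining 10U)
19U → rack 8 (remaining 5U)
13U → rack 9 (remaining 11U)
22U → rack 10 (remaining 2U)
4U → rack 1 (remaining 2U)
10U → rack 2 (remaining 1U)
8U → rack 3 (remaining 0U)
13U → rack 11 (remaining 11U)
6U → rack 6 (remaining 0U)
2U → rack 1 (remaining 0U)
18U → rack 12 (remaining 6U)
Final racks: [18,4,2] [13,10] [16,8] [20] [20] [18,6] [14] [19] [13] [22] [13] [18].

12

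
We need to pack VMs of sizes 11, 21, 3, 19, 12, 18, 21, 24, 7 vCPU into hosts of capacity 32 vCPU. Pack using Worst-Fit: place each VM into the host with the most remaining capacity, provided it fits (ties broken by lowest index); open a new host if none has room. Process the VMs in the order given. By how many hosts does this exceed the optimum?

Worst-Fit: [11,21] [3,19] [12,18] [21,7] [24] → 5 hosts.
Total size 136 vCPU; any packing needs at least ⌈136/32⌉ = 5 hosts.
So 5 is already optimal.

0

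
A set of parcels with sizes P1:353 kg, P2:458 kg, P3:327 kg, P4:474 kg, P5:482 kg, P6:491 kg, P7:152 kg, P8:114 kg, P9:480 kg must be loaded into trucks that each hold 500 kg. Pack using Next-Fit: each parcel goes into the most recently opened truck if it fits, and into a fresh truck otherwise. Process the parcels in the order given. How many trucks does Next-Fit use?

8

truck 1: place P1 (353 kg), 147 kg left
truck 2: place P2 (458 kg), 42 kg left
truck 3: place P3 (327 kg), 173 kg left
truck 4: place P4 (474 kg), 26 kg left
truck 5: place P5 (482 kg), 18 kg left
truck 6: place P6 (491 kg), 9 kg left
truck 7: place P7 (152 kg), 348 kg left
truck 7: place P8 (114 kg), 234 kg left
truck 8: place P9 (480 kg), 20 kg left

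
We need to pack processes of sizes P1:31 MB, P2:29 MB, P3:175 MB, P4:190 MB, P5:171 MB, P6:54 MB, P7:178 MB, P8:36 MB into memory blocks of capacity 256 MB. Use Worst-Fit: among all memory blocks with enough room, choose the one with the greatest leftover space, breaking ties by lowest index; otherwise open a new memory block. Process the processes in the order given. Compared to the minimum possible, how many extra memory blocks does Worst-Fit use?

Worst-Fit: [31,29,175] [190] [171,54] [178,36] → 4 memory blocks.
Total size 864 MB; any packing needs at least ⌈864/256⌉ = 4 memory blocks.
So 4 is already optimal.

0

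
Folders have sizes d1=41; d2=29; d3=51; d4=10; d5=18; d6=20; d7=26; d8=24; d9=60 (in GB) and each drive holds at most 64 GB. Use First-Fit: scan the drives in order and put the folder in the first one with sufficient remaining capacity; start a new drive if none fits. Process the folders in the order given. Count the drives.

6

drive 1: place d1 (41 GB), 23 GB left
drive 2: place d2 (29 GB), 35 GB left
drive 3: place d3 (51 GB), 13 GB left
drive 1: place d4 (10 GB), 13 GB left
drive 2: place d5 (18 GB), 17 GB left
drive 4: place d6 (20 GB), 44 GB left
drive 4: place d7 (26 GB), 18 GB left
drive 5: place d8 (24 GB), 40 GB left
drive 6: place d9 (60 GB), 4 GB left
Final drives: [41,10] [29,18] [51] [20,26] [24] [60].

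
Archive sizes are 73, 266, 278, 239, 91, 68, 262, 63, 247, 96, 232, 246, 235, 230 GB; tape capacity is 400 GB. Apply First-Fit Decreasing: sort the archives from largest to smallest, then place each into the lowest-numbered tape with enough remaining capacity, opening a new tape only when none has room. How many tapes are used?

Sorted descending: 278, 266, 262, 247, 246, 239, 235, 232, 230, 96, 91, 73, 68, 63.
278 GB → tape 1 (remaining 122 GB)
266 GB → tape 2 (remaining 134 GB)
262 GB → tape 3 (remaining 138 GB)
247 GB → tape 4 (remaining 153 GB)
246 GB → tape 5 (remaining 154 GB)
239 GB → tape 6 (remaining 161 GB)
235 GB → tape 7 (remaining 165 GB)
232 GB → tape 8 (remaining 168 GB)
230 GB → tape 9 (remaining 170 GB)
96 GB → tape 1 (remaining 26 GB)
91 GB → tape 2 (remaining 43 GB)
73 GB → tape 3 (remaining 65 GB)
68 GB → tape 4 (remaining 85 GB)
63 GB → tape 3 (remaining 2 GB)

9 tapes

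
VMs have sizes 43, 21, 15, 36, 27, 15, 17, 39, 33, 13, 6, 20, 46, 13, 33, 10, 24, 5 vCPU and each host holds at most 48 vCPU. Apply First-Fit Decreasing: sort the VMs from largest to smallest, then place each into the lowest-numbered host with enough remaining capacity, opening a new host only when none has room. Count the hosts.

Sorted descending: 46, 43, 39, 36, 33, 33, 27, 24, 21, 20, 17, 15, 15, 13, 13, 10, 6, 5.
Put 46 vCPU in host 1; 2 vCPU remain.
Put 43 vCPU in host 2; 5 vCPU remain.
Put 39 vCPU in host 3; 9 vCPU remain.
Put 36 vCPU in host 4; 12 vCPU remain.
Put 33 vCPU in host 5; 15 vCPU remain.
Put 33 vCPU in host 6; 15 vCPU remain.
Put 27 vCPU in host 7; 21 vCPU remain.
Put 24 vCPU in host 8; 24 vCPU remain.
Put 21 vCPU in host 7; 0 vCPU remain.
Put 20 vCPU in host 8; 4 vCPU remain.
Put 17 vCPU in host 9; 31 vCPU remain.
Put 15 vCPU in host 5; 0 vCPU remain.
Put 15 vCPU in host 6; 0 vCPU remain.
Put 13 vCPU in host 9; 18 vCPU remain.
Put 13 vCPU in host 9; 5 vCPU remain.
Put 10 vCPU in host 4; 2 vCPU remain.
Put 6 vCPU in host 3; 3 vCPU remain.
Put 5 vCPU in host 2; 0 vCPU remain.

9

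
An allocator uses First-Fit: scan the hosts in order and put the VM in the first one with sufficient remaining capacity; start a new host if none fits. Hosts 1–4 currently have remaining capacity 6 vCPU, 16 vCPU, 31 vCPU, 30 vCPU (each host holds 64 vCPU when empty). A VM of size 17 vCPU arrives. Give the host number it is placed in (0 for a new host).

3

Hosts with room: host 3 (31 vCPU), host 4 (30 vCPU).
The first with room is host 3.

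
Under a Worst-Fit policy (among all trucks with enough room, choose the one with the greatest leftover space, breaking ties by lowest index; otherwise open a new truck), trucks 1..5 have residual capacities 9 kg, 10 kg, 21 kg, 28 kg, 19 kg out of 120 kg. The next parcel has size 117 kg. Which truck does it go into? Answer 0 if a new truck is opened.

No truck has ≥ 117 kg free, so a new truck is opened.

0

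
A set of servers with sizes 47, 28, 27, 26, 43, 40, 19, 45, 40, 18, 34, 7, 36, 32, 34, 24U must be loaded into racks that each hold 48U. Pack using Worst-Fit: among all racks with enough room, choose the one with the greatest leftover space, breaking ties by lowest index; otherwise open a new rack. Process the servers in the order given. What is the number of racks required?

13

47U → rack 1 (remaining 1U)
28U → rack 2 (remaining 20U)
27U → rack 3 (remaining 21U)
26U → rack 4 (remaining 22U)
43U → rack 5 (remaining 5U)
40U → rack 6 (remaining 8U)
19U → rack 4 (remaining 3U)
45U → rack 7 (remaining 3U)
40U → rack 8 (remaining 8U)
18U → rack 3 (remaining 3U)
34U → rack 9 (remaining 14U)
7U → rack 2 (remaining 13U)
36U → rack 10 (remaining 12U)
32U → rack 11 (remaining 16U)
34U → rack 12 (remaining 14U)
24U → rack 13 (remaining 24U)
Final racks: [47] [28,7] [27,18] [26,19] [43] [40] [45] [40] [34] [36] [32] [34] [24].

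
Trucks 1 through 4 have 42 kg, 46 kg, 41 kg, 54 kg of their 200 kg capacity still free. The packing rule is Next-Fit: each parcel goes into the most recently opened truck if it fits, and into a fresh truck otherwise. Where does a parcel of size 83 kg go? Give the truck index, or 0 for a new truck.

Next-Fit only looks at truck 4, which has 54 kg free.
83 kg does not fit, so a new truck is opened.

0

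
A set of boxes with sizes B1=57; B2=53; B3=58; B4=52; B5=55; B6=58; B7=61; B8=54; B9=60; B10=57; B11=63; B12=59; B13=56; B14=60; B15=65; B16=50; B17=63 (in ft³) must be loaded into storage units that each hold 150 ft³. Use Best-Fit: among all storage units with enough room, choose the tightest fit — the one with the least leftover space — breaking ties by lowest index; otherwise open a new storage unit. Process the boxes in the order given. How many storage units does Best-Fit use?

B1 (57 ft³) → storage unit 1 (remaining 93 ft³)
B2 (53 ft³) → storage unit 1 (remaining 40 ft³)
B3 (58 ft³) → storage unit 2 (remaining 92 ft³)
B4 (52 ft³) → storage unit 2 (remaining 40 ft³)
B5 (55 ft³) → storage unit 3 (remaining 95 ft³)
B6 (58 ft³) → storage unit 3 (remaining 37 ft³)
B7 (61 ft³) → storage unit 4 (remaining 89 ft³)
B8 (54 ft³) → storage unit 4 (remaining 35 ft³)
B9 (60 ft³) → storage unit 5 (remaining 90 ft³)
B10 (57 ft³) → storage unit 5 (remaining 33 ft³)
B11 (63 ft³) → storage unit 6 (remaining 87 ft³)
B12 (59 ft³) → storage unit 6 (remaining 28 ft³)
B13 (56 ft³) → storage unit 7 (remaining 94 ft³)
B14 (60 ft³) → storage unit 7 (remaining 34 ft³)
B15 (65 ft³) → storage unit 8 (remaining 85 ft³)
B16 (50 ft³) → storage unit 8 (remaining 35 ft³)
B17 (63 ft³) → storage unit 9 (remaining 87 ft³)
Final storage units: [57,53] [58,52] [55,58] [61,54] [60,57] [63,59] [56,60] [65,50] [63].

9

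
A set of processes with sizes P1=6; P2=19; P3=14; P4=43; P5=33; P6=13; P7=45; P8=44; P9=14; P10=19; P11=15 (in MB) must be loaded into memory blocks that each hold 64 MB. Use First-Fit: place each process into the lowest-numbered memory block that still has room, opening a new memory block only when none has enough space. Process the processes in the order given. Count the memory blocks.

P1 (6 MB) → memory block 1 (remaining 58 MB)
P2 (19 MB) → memory block 1 (remaining 39 MB)
P3 (14 MB) → memory block 1 (remaining 25 MB)
P4 (43 MB) → memory block 2 (remaining 21 MB)
P5 (33 MB) → memory block 3 (remaining 31 MB)
P6 (13 MB) → memory block 1 (remaining 12 MB)
P7 (45 MB) → memory block 4 (remaining 19 MB)
P8 (44 MB) → memory block 5 (remaining 20 MB)
P9 (14 MB) → memory block 2 (remaining 7 MB)
P10 (19 MB) → memory block 3 (remaining 12 MB)
P11 (15 MB) → memory block 4 (remaining 4 MB)
Final memory blocks: [6,19,14,13] [43,14] [33,19] [45,15] [44].

5 memory blocks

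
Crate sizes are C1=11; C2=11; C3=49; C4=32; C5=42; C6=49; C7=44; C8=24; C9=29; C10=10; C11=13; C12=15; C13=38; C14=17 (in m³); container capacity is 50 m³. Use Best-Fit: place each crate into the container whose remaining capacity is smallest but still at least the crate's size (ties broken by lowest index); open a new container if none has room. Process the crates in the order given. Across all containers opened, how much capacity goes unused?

66

Put C1 (11 m³) in container 1; 39 m³ remain.
Put C2 (11 m³) in container 1; 28 m³ remain.
Put C3 (49 m³) in container 2; 1 m³ remain.
Put C4 (32 m³) in container 3; 18 m³ remain.
Put C5 (42 m³) in container 4; 8 m³ remain.
Put C6 (49 m³) in container 5; 1 m³ remain.
Put C7 (44 m³) in container 6; 6 m³ remain.
Put C8 (24 m³) in container 1; 4 m³ remain.
Put C9 (29 m³) in container 7; 21 m³ remain.
Put C10 (10 m³) in container 3; 8 m³ remain.
Put C11 (13 m³) in container 7; 8 m³ remain.
Put C12 (15 m³) in container 8; 35 m³ remain.
Put C13 (38 m³) in container 9; 12 m³ remain.
Put C14 (17 m³) in container 8; 18 m³ remain.
9 containers × 50 m³ = 450 m³; used 384 m³; unused 66 m³.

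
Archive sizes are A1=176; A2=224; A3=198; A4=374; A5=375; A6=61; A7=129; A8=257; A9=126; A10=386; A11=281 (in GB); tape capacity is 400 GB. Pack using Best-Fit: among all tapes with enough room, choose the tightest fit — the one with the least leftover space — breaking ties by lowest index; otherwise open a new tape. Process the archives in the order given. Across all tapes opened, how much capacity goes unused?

tape 1: place A1 (176 GB), 224 GB left
tape 1: place A2 (224 GB), 0 GB left
tape 2: place A3 (198 GB), 202 GB left
tape 3: place A4 (374 GB), 26 GB left
tape 4: place A5 (375 GB), 25 GB left
tape 2: place A6 (61 GB), 141 GB left
tape 2: place A7 (129 GB), 12 GB left
tape 5: place A8 (257 GB), 143 GB left
tape 5: place A9 (126 GB), 17 GB left
tape 6: place A10 (386 GB), 14 GB left
tape 7: place A11 (281 GB), 119 GB left
7 tapes × 400 GB = 2800 GB; used 2587 GB; unused 213 GB.

213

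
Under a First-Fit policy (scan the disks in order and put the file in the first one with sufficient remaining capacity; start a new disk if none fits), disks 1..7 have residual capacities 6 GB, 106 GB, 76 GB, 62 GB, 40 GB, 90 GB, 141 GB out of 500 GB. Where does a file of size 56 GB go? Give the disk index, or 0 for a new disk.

Disks with room: disk 2 (106 GB), disk 3 (76 GB), disk 4 (62 GB), disk 6 (90 GB), disk 7 (141 GB).
The first with room is disk 2.

2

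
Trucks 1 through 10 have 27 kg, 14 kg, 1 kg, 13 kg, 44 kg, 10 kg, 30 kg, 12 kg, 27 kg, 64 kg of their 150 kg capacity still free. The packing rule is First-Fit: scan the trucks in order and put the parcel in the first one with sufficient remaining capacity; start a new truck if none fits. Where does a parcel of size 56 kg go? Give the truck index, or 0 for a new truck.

Trucks with room: truck 10 (64 kg).
The first with room is truck 10.

10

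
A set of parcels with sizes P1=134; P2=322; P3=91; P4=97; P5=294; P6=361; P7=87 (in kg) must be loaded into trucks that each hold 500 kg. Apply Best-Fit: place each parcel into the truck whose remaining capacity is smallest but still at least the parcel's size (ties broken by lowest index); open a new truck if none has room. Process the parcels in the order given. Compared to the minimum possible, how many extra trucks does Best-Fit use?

0

Best-Fit: [134,322] [91,97,294] [361,87] → 3 trucks.
Total size 1386 kg; any packing needs at least ⌈1386/500⌉ = 3 trucks.
So 3 is already optimal.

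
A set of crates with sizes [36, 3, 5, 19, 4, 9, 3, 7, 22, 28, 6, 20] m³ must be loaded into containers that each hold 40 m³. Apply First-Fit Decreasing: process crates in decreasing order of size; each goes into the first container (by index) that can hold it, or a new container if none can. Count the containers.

5 containers

Sorted descending: 36, 28, 22, 20, 19, 9, 7, 6, 5, 4, 3, 3.
container 1: place 36 m³, 4 m³ left
container 2: place 28 m³, 12 m³ left
container 3: place 22 m³, 18 m³ left
container 4: place 20 m³, 20 m³ left
container 4: place 19 m³, 1 m³ left
container 2: place 9 m³, 3 m³ left
container 3: place 7 m³, 11 m³ left
container 3: place 6 m³, 5 m³ left
container 3: place 5 m³, 0 m³ left
container 1: place 4 m³, 0 m³ left
container 2: place 3 m³, 0 m³ left
container 5: place 3 m³, 37 m³ left
Final containers: [36,4] [28,9,3] [22,7,6,5] [20,19] [3].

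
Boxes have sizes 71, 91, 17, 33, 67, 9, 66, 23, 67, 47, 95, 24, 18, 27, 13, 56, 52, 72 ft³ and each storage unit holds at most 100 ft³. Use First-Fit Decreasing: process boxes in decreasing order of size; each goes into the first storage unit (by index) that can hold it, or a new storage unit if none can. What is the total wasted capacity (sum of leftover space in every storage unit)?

Sorted descending: 95, 91, 72, 71, 67, 67, 66, 56, 52, 47, 33, 27, 24, 23, 18, 17, 13, 9.
storage unit 1: place 95 ft³, 5 ft³ left
storage unit 2: place 91 ft³, 9 ft³ left
storage unit 3: place 72 ft³, 28 ft³ left
storage unit 4: place 71 ft³, 29 ft³ left
storage unit 5: place 67 ft³, 33 ft³ left
storage unit 6: place 67 ft³, 33 ft³ left
storage unit 7: place 66 ft³, 34 ft³ left
storage unit 8: place 56 ft³, 44 ft³ left
storage unit 9: place 52 ft³, 48 ft³ left
storage unit 9: place 47 ft³, 1 ft³ left
storage unit 5: place 33 ft³, 0 ft³ left
storage unit 3: place 27 ft³, 1 ft³ left
storage unit 4: place 24 ft³, 5 ft³ left
storage unit 6: place 23 ft³, 10 ft³ left
storage unit 7: place 18 ft³, 16 ft³ left
storage unit 8: place 17 ft³, 27 ft³ left
storage unit 7: place 13 ft³, 3 ft³ left
storage unit 2: place 9 ft³, 0 ft³ left
9 storage units × 100 ft³ = 900 ft³; used 848 ft³; unused 52 ft³.

52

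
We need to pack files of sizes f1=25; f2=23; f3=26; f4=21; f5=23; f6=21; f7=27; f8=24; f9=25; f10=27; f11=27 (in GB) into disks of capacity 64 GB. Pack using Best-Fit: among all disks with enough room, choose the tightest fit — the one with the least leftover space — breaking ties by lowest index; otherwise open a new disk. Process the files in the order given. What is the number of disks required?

6 disks

Put f1 (25 GB) in disk 1; 39 GB remain.
Put f2 (23 GB) in disk 1; 16 GB remain.
Put f3 (26 GB) in disk 2; 38 GB remain.
Put f4 (21 GB) in disk 2; 17 GB remain.
Put f5 (23 GB) in disk 3; 41 GB remain.
Put f6 (21 GB) in disk 3; 20 GB remain.
Put f7 (27 GB) in disk 4; 37 GB remain.
Put f8 (24 GB) in disk 4; 13 GB remain.
Put f9 (25 GB) in disk 5; 39 GB remain.
Put f10 (27 GB) in disk 5; 12 GB remain.
Put f11 (27 GB) in disk 6; 37 GB remain.
Final disks: [25,23] [26,21] [23,21] [27,24] [25,27] [27].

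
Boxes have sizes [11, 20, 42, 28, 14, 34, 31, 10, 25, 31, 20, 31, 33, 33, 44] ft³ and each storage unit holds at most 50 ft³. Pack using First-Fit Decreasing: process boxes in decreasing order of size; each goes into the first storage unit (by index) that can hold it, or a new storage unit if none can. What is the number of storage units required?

Sorted descending: 44, 42, 34, 33, 33, 31, 31, 31, 28, 25, 20, 20, 14, 11, 10.
storage unit 1: place 44 ft³, 6 ft³ left
storage unit 2: place 42 ft³, 8 ft³ left
storage unit 3: place 34 ft³, 16 ft³ left
storage unit 4: place 33 ft³, 17 ft³ left
storage unit 5: place 33 ft³, 17 ft³ left
storage unit 6: place 31 ft³, 19 ft³ left
storage unit 7: place 31 ft³, 19 ft³ left
storage unit 8: place 31 ft³, 19 ft³ left
storage unit 9: place 28 ft³, 22 ft³ left
storage unit 10: place 25 ft³, 25 ft³ left
storage unit 9: place 20 ft³, 2 ft³ left
storage unit 10: place 20 ft³, 5 ft³ left
storage unit 3: place 14 ft³, 2 ft³ left
storage unit 4: place 11 ft³, 6 ft³ left
storage unit 5: place 10 ft³, 7 ft³ left
Final storage units: [44] [42] [34,14] [33,11] [33,10] [31] [31] [31] [28,20] [25,20].

10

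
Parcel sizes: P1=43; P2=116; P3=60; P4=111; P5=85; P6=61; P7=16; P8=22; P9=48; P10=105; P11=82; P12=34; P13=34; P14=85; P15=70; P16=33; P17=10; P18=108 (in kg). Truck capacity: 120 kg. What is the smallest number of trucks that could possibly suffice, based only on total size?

10 trucks

Total size = 43 + 116 + 60 + 111 + 85 + 61 + 16 + 22 + 48 + 105 + 82 + 34 + 34 + 85 + 70 + 33 + 10 + 108 = 1123 kg.
⌈1123 / 120⌉ = 10.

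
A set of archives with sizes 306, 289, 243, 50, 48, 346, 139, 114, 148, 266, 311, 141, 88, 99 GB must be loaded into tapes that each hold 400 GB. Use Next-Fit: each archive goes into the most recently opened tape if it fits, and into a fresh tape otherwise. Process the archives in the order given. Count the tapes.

9 tapes

Put 306 GB in tape 1; 94 GB remain.
Put 289 GB in tape 2; 111 GB remain.
Put 243 GB in tape 3; 157 GB remain.
Put 50 GB in tape 3; 107 GB remain.
Put 48 GB in tape 3; 59 GB remain.
Put 346 GB in tape 4; 54 GB remain.
Put 139 GB in tape 5; 261 GB remain.
Put 114 GB in tape 5; 147 GB remain.
Put 148 GB in tape 6; 252 GB remain.
Put 266 GB in tape 7; 134 GB remain.
Put 311 GB in tape 8; 89 GB remain.
Put 141 GB in tape 9; 259 GB remain.
Put 88 GB in tape 9; 171 GB remain.
Put 99 GB in tape 9; 72 GB remain.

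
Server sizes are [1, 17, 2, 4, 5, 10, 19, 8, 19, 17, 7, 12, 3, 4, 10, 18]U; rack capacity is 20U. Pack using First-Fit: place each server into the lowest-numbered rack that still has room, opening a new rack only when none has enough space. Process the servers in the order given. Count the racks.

rack 1: place 1U, 19U left
rack 1: place 17U, 2U left
rack 1: place 2U, 0U left
rack 2: place 4U, 16U left
rack 2: place 5U, 11U left
rack 2: place 10U, 1U left
rack 3: place 19U, 1U left
rack 4: place 8U, 12U left
rack 5: place 19U, 1U left
rack 6: place 17U, 3U left
rack 4: place 7U, 5U left
rack 7: place 12U, 8U left
rack 4: place 3U, 2U left
rack 7: place 4U, 4U left
rack 8: place 10U, 10U left
rack 9: place 18U, 2U left

9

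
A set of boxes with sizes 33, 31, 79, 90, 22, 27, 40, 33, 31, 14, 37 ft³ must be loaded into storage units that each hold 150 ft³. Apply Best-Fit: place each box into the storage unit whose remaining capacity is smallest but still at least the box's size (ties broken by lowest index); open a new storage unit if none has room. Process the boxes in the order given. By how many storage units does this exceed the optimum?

Best-Fit: [33,31,79] [90,22,27] [40,33,31,14] [37] → 4 storage units.
Total size 437 ft³; any packing needs at least ⌈437/150⌉ = 3 storage units.
An optimal packing achieves that bound: [90,40,14] [79,37,33] [33,31,31,27,22] → 3 storage units.
Excess: 4 − 3 = 1.

1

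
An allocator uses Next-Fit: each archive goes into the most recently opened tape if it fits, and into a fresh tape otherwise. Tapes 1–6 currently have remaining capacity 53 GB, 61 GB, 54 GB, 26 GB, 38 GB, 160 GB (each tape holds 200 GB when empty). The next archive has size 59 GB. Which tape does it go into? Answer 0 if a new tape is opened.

6

Next-Fit only looks at tape 6, which has 160 GB free.
59 GB fits there.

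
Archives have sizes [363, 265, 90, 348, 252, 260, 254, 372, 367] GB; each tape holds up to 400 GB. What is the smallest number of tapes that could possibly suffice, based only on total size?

Total size = 363 + 265 + 90 + 348 + 252 + 260 + 254 + 372 + 367 = 2571 GB.
⌈2571 / 400⌉ = 7.

7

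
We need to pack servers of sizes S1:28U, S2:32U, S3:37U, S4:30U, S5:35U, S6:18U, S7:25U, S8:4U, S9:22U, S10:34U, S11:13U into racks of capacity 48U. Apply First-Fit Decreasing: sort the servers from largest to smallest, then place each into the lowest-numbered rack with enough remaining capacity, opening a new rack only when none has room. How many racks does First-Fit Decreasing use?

Sorted descending: 37, 35, 34, 32, 30, 28, 25, 22, 18, 13, 4.
37U → rack 1 (remaining 11U)
35U → rack 2 (remaining 13U)
34U → rack 3 (remaining 14U)
32U → rack 4 (remaining 16U)
30U → rack 5 (remaining 18U)
28U → rack 6 (remaining 20U)
25U → rack 7 (remaining 23U)
22U → rack 7 (remaining 1U)
18U → rack 5 (remaining 0U)
13U → rack 2 (remaining 0U)
4U → rack 1 (remaining 7U)
Final racks: [37,4] [35,13] [34] [32] [30,18] [28] [25,22].

7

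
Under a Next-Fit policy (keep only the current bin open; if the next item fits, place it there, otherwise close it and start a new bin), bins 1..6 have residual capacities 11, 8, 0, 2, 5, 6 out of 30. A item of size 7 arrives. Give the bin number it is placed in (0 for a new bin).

Next-Fit only looks at bin 6, which has 6 free.
7 does not fit, so a new bin is opened.

0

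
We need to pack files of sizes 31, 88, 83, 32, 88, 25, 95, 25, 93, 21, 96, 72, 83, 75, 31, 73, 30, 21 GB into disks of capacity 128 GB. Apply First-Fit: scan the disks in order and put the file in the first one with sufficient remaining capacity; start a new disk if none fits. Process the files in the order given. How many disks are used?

10

31 GB → disk 1 (remaining 97 GB)
88 GB → disk 1 (remaining 9 GB)
83 GB → disk 2 (remaining 45 GB)
32 GB → disk 2 (remaining 13 GB)
88 GB → disk 3 (remaining 40 GB)
25 GB → disk 3 (remaining 15 GB)
95 GB → disk 4 (remaining 33 GB)
25 GB → disk 4 (remaining 8 GB)
93 GB → disk 5 (remaining 35 GB)
21 GB → disk 5 (remaining 14 GB)
96 GB → disk 6 (remaining 32 GB)
72 GB → disk 7 (remaining 56 GB)
83 GB → disk 8 (remaining 45 GB)
75 GB → disk 9 (remaining 53 GB)
31 GB → disk 6 (remaining 1 GB)
73 GB → disk 10 (remaining 55 GB)
30 GB → disk 7 (remaining 26 GB)
21 GB → disk 7 (remaining 5 GB)
Final disks: [31,88] [83,32] [88,25] [95,25] [93,21] [96,31] [72,30,21] [83] [75] [73].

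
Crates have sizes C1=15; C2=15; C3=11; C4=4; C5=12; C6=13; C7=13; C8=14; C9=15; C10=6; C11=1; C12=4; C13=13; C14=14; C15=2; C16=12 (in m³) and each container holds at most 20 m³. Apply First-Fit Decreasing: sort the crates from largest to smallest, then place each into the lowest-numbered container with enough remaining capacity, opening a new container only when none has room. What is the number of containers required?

11 containers

Sorted descending: 15, 15, 15, 14, 14, 13, 13, 13, 12, 12, 11, 6, 4, 4, 2, 1.
container 1: place 15 m³, 5 m³ left
container 2: place 15 m³, 5 m³ left
container 3: place 15 m³, 5 m³ left
container 4: place 14 m³, 6 m³ left
container 5: place 14 m³, 6 m³ left
container 6: place 13 m³, 7 m³ left
container 7: place 13 m³, 7 m³ left
container 8: place 13 m³, 7 m³ left
container 9: place 12 m³, 8 m³ left
container 10: place 12 m³, 8 m³ left
container 11: place 11 m³, 9 m³ left
container 4: place 6 m³, 0 m³ left
container 1: place 4 m³, 1 m³ left
container 2: place 4 m³, 1 m³ left
container 3: place 2 m³, 3 m³ left
container 1: place 1 m³, 0 m³ left
Final containers: [15,4,1] [15,4] [15,2] [14,6] [14] [13] [13] [13] [12] [12] [11].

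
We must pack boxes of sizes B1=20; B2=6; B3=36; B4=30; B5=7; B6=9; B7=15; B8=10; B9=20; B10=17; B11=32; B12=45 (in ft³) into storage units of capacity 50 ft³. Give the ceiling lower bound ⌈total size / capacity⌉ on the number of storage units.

5

Total size = 20 + 6 + 36 + 30 + 7 + 9 + 15 + 10 + 20 + 17 + 32 + 45 = 247 ft³.
⌈247 / 50⌉ = 5.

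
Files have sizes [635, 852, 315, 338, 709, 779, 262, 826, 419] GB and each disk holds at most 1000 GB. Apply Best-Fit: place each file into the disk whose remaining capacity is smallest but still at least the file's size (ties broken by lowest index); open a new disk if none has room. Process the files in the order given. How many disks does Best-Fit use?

disk 1: place 635 GB, 365 GB left
disk 2: place 852 GB, 148 GB left
disk 1: place 315 GB, 50 GB left
disk 3: place 338 GB, 662 GB left
disk 4: place 709 GB, 291 GB left
disk 5: place 779 GB, 221 GB left
disk 4: place 262 GB, 29 GB left
disk 6: place 826 GB, 174 GB left
disk 3: place 419 GB, 243 GB left

6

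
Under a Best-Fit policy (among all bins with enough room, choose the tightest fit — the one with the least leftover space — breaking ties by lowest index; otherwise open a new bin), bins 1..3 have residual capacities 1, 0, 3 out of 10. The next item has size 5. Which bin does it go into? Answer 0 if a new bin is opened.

No bin has ≥ 5 free, so a new bin is opened.

0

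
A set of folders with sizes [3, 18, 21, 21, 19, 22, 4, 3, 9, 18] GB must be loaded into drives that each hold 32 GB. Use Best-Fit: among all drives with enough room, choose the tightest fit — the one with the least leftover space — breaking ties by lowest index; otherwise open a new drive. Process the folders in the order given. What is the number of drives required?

6 drives

3 GB → drive 1 (remaining 29 GB)
18 GB → drive 1 (remaining 11 GB)
21 GB → drive 2 (remaining 11 GB)
21 GB → drive 3 (remaining 11 GB)
19 GB → drive 4 (remaining 13 GB)
22 GB → drive 5 (remaining 10 GB)
4 GB → drive 5 (remaining 6 GB)
3 GB → drive 5 (remaining 3 GB)
9 GB → drive 1 (remaining 2 GB)
18 GB → drive 6 (remaining 14 GB)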